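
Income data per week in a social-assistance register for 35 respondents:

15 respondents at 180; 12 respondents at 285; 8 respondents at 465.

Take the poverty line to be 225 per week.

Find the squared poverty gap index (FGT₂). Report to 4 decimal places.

Incomes under z: 15×180 (q = 15 of N = 35).
Shortfall ratios: (225−180)/225 = 0.2000 (×15).
Squared: 0.0400 (×15).
Sum = 0.600000; P₂ = 0.600000 / 35 = 0.0171.

0.0171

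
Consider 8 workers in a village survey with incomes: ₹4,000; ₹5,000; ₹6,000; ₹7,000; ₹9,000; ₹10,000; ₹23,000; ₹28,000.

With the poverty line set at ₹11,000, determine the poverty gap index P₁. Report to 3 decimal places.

0.284

Poor units: ₹4,000, ₹5,000, ₹6,000, ₹7,000, ₹9,000, ₹10,000 (q = 6 of N = 8).
Shortfall ratios: (11000−4000)/11000 = 0.6364; (11000−5000)/11000 = 0.5455; (11000−6000)/11000 = 0.4545; (11000−7000)/11000 = 0.3636; (11000−9000)/11000 = 0.1818; (11000−10000)/11000 = 0.0909.
Σ = 2.272727. Dividing by the full population N = 8 gives P₁ = 0.284.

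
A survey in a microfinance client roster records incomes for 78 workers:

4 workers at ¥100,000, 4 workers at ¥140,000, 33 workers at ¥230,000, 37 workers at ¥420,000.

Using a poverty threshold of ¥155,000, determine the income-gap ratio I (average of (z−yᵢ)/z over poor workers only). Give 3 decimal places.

0.226

Poor units: 4×¥100,000, 4×¥140,000 (q = 8 of N = 78).
Relative gaps: 0.3548 (×4), 0.0968 (×4); sum = 1.806452.
The income-gap ratio divides by q (the poor only): 1.806452 / 8 = 0.226.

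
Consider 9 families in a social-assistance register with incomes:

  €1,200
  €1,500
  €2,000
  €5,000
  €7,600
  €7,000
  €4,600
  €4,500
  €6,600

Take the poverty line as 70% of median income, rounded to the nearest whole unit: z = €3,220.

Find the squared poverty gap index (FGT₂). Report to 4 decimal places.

0.0914

Below the line: €1,200, €1,500, €2,000 (q = 3 of N = 9).
Normalized shortfalls: (3220−1200)/3220 = 0.6273; (3220−1500)/3220 = 0.5342; (3220−2000)/3220 = 0.3789.
Squared: 0.3935; 0.2853; 0.1436.
Sum = 0.822422; P₂ = 0.822422 / 9 = 0.0914.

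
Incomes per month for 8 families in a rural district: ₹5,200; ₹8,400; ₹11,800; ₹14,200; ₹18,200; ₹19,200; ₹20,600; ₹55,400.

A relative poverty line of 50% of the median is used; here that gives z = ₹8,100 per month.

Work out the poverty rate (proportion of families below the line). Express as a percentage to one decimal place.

1 of the 8 families have income below ₹8,100.
H = 1/8 = 12.5%.

12.5%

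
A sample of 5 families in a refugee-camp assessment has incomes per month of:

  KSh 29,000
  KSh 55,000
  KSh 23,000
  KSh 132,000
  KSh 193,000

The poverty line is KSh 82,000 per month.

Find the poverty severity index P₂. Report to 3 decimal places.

0.209

Below z: KSh 23,000, KSh 29,000, KSh 55,000 (q = 3 of N = 5).
Normalized shortfalls: (82000−23000)/82000 = 0.7195; (82000−29000)/82000 = 0.6463; (82000−55000)/82000 = 0.3293.
Squared: 0.5177; 0.4178; 0.1084.
Sum = 1.043873; P₂ = 1.043873 / 5 = 0.209.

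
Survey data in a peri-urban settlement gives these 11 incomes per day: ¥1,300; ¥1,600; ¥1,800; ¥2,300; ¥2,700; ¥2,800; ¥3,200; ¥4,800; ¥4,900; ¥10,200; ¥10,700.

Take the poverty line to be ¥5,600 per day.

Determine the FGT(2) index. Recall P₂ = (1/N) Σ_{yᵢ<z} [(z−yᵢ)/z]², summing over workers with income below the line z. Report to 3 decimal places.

0.240

Below z: ¥1,300, ¥1,600, ¥1,800, ¥2,300, ¥2,700, ¥2,800, ¥3,200, ¥4,800, ¥4,900 (q = 9 of N = 11).
Relative gaps: (5600−1300)/5600 = 0.7679; (5600−1600)/5600 = 0.7143; (5600−1800)/5600 = 0.6786; (5600−2300)/5600 = 0.5893; (5600−2700)/5600 = 0.5179; (5600−2800)/5600 = 0.5000; (5600−3200)/5600 = 0.4286; (5600−4800)/5600 = 0.1429; (5600−4900)/5600 = 0.1250.
Squared: 0.5896; 0.5102; 0.4605; 0.3473; 0.2682; 0.2500; 0.1837; 0.0204; 0.0156.
Sum = 2.645408; P₂ = 2.645408 / 11 = 0.240.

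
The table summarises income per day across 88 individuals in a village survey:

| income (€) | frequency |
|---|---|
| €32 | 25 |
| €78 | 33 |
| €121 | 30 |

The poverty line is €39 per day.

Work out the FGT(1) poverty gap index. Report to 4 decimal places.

0.0510

Poor units: 25×€32 (q = 25 of N = 88).
Gap ratios (z−y)/z: (39−32)/39 = 0.1795 (×25).
Sum of shortfalls = 4.487179; P₁ averages over all N: 4.487179 / 88 = 0.0510.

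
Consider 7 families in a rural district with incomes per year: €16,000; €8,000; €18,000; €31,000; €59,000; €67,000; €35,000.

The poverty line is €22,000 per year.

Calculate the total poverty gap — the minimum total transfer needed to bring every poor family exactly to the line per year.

Poor units: €8,000, €16,000, €18,000 (q = 3 of N = 7).
Individual gaps: 22000−8000 = 14000; 22000−16000 = 6000; 22000−18000 = 4000.
Aggregate gap = €24,000.

€24,000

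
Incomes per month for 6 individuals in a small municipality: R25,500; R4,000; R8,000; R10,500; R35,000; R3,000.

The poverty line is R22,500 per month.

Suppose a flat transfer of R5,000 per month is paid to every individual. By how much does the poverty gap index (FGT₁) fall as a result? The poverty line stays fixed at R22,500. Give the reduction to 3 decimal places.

Before: below the line — R3,000, R4,000, R8,000, R10,500; poverty gap index (FGT₁) = 0.47778.
After the R5,000 transfer: below the line — R8,000, R9,000, R13,000, R15,500; poverty gap index (FGT₁) = 0.32963.
Reduction = 0.47778 − 0.32963 = 0.148.

0.148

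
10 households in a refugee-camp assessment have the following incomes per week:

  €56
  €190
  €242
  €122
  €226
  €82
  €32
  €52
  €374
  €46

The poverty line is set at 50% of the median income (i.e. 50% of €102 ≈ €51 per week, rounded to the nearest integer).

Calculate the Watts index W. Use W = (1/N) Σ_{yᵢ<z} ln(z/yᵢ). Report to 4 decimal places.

Below z: €32, €46 (q = 2 of N = 10).
Log gaps: ln(51/32) = 0.4661; ln(51/46) = 0.1032.
W = 0.569274 / 10 = 0.0569.

0.0569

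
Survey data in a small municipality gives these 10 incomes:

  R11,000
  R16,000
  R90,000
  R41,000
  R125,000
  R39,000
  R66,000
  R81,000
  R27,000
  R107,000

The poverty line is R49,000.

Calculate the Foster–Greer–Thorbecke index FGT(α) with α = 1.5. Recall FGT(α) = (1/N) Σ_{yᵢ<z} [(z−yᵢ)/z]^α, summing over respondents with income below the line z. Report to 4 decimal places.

0.1695

Poor units: R11,000, R16,000, R27,000, R39,000, R41,000 (q = 5 of N = 10).
Gap ratios (z−y)/z: (49000−11000)/49000 = 0.7755; (49000−16000)/49000 = 0.6735; (49000−27000)/49000 = 0.4490; (49000−39000)/49000 = 0.2041; (49000−41000)/49000 = 0.1633.
Raised to α = 1.5: 0.68294; 0.55268; 0.30084; 0.09219; 0.06597.
Sum = 1.694629; FGT(1.5) = 1.694629 / 10 = 0.1695.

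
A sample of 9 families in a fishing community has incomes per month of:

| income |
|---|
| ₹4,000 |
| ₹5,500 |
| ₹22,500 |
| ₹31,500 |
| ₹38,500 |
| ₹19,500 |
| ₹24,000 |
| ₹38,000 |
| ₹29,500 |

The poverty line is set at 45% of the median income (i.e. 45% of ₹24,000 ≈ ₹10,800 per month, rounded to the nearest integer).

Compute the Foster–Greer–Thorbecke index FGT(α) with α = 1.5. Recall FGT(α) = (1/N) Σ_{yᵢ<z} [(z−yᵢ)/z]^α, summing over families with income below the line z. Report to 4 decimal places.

0.0937

Poor units: ₹4,000, ₹5,500 (q = 2 of N = 9).
Normalized shortfalls: (10800−4000)/10800 = 0.6296; (10800−5500)/10800 = 0.4907.
Raised to α = 1.5: 0.49961; 0.34378.
Sum = 0.843384; FGT(1.5) = 0.843384 / 9 = 0.0937.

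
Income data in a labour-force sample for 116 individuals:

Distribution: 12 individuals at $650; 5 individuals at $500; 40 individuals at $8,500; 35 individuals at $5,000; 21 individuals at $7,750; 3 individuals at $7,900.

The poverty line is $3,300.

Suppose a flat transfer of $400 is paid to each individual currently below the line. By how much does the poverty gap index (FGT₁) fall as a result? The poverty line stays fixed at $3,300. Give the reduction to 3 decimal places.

Before: below the line — 5×$500, 12×$650; poverty gap index (FGT₁) = 0.11964.
After the $400 transfer: below the line — 5×$900, 12×$1,050; poverty gap index (FGT₁) = 0.10188.
Reduction = 0.11964 − 0.10188 = 0.018.

0.018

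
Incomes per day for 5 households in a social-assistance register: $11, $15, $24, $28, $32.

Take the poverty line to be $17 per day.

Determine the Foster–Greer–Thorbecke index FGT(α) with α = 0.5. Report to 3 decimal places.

Poor units: $11, $15 (q = 2 of N = 5).
Shortfall ratios: (17−11)/17 = 0.3529; (17−15)/17 = 0.1176.
Raised to α = 0.5: 0.59409; 0.34300.
Sum = 0.937086; FGT(0.5) = 0.937086 / 5 = 0.187.

0.187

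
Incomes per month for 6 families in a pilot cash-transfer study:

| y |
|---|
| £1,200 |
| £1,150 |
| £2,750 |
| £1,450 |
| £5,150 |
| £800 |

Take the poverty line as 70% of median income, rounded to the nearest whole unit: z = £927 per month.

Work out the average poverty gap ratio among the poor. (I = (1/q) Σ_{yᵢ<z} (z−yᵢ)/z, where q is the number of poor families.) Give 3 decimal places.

Incomes under z: £800 (q = 1 of N = 6).
Relative gaps: 0.1370; sum = 0.137001.
The income-gap ratio divides by q (the poor only): 0.137001 / 1 = 0.137.

0.137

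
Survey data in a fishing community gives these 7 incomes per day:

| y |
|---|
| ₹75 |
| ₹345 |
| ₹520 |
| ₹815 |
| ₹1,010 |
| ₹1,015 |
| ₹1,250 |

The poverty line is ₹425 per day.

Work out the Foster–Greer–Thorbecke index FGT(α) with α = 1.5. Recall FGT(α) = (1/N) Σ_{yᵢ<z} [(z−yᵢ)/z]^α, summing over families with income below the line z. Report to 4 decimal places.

Below the line: ₹75, ₹345 (q = 2 of N = 7).
Gap ratios (z−y)/z: (425−75)/425 = 0.8235; (425−345)/425 = 0.1882.
Raised to α = 1.5: 0.74734; 0.08167.
Sum = 0.829009; FGT(1.5) = 0.829009 / 7 = 0.1184.

0.1184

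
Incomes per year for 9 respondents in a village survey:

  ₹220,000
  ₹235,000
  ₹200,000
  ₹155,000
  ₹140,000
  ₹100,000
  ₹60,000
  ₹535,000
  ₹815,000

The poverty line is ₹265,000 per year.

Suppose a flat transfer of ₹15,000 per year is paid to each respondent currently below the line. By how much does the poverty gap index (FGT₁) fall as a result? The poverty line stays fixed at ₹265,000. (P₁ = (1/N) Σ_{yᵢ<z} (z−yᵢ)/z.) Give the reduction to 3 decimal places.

Before: below the line — ₹60,000, ₹100,000, ₹140,000, ₹155,000, ₹200,000, ₹220,000, ₹235,000; poverty gap index (FGT₁) = 0.31237.
After the ₹15,000 transfer: below the line — ₹75,000, ₹115,000, ₹155,000, ₹170,000, ₹215,000, ₹235,000, ₹250,000; poverty gap index (FGT₁) = 0.26834.
Reduction = 0.31237 − 0.26834 = 0.044.

0.044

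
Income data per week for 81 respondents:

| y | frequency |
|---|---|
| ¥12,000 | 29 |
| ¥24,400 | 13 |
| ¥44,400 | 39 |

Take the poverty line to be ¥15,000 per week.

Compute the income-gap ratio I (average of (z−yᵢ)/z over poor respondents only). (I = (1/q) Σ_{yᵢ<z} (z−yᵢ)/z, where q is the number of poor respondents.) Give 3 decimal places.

0.200

Poor units: 29×¥12,000 (q = 29 of N = 81).
Shortfall ratios (z−y)/z: 0.2000 (×29); sum = 5.800000.
The income-gap ratio divides by q (the poor only): 5.800000 / 29 = 0.200.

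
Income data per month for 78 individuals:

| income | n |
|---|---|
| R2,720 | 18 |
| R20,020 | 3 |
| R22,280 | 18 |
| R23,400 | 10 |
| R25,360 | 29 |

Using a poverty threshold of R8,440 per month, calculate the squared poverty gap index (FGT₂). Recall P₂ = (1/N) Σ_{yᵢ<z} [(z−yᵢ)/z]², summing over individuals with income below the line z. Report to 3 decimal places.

Below z: 18×R2,720 (q = 18 of N = 78).
Gap ratios (z−y)/z: (8440−2720)/8440 = 0.6777 (×18).
Squared: 0.4593 (×18).
Sum = 8.267604; P₂ = 8.267604 / 78 = 0.106.

0.106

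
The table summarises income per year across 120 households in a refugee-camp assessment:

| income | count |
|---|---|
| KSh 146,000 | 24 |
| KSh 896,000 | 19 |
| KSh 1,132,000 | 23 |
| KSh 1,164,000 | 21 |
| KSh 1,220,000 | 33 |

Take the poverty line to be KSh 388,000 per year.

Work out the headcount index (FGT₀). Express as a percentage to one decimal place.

20.0%

24 of the 120 households have income below KSh 388,000.
H = 24/120 = 20.0%.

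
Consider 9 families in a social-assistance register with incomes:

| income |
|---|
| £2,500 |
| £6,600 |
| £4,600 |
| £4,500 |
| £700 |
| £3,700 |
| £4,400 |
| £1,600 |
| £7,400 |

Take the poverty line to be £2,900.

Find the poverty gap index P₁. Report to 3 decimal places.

0.149

Incomes under z: £700, £1,600, £2,500 (q = 3 of N = 9).
Relative gaps: (2900−700)/2900 = 0.7586; (2900−1600)/2900 = 0.4483; (2900−2500)/2900 = 0.1379.
Σ = 1.344828. Dividing by the full population N = 9 gives P₁ = 0.149.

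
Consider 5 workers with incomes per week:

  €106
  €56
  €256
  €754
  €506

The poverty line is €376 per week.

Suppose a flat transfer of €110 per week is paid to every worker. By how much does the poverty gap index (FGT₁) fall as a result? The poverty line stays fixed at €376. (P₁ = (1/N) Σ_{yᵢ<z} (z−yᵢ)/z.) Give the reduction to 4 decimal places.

0.1755

Before: below the line — €56, €106, €256; poverty gap index (FGT₁) = 0.377660.
After the €110 transfer: below the line — €166, €216, €366; poverty gap index (FGT₁) = 0.202128.
Reduction = 0.377660 − 0.202128 = 0.1755.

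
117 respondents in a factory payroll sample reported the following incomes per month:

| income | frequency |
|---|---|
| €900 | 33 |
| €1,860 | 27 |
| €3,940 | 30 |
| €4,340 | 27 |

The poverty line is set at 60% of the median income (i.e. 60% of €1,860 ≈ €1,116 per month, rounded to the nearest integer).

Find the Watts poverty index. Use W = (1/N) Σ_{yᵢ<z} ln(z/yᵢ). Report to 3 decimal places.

0.061

Poor units: 33×€900 (q = 33 of N = 117).
ln(z/y) terms: ln(1116/900) = 0.2151 (×33).
W = 7.098676 / 117 = 0.061.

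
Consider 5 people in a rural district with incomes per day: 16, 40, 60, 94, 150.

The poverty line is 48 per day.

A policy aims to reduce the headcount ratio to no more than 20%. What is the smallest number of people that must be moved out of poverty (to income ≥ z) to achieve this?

2 of the 5 people are poor, so H = 2/5 = 0.400.
A headcount ratio of at most 20% allows at most ⌊0.20 × 5⌋ = 1 poor people.
So at least 2 − 1 = 1 must be lifted.

1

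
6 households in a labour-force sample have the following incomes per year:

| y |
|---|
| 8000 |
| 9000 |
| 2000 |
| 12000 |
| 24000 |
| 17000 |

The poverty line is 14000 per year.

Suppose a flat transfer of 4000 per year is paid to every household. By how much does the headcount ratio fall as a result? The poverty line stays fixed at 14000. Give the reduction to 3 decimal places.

Before: below the line — 2000, 8000, 9000, 12000; headcount ratio = 0.66667.
After the 4000 transfer: below the line — 6000, 12000, 13000; headcount ratio = 0.50000.
Reduction = 0.66667 − 0.50000 = 0.167.

0.167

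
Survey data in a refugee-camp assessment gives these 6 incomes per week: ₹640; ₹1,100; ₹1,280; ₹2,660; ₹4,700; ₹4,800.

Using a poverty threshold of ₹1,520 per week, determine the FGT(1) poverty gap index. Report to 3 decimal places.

0.169

Below the line: ₹640, ₹1,100, ₹1,280 (q = 3 of N = 6).
Shortfall ratios: (1520−640)/1520 = 0.5789; (1520−1100)/1520 = 0.2763; (1520−1280)/1520 = 0.1579.
Σ = 1.013158. Dividing by the full population N = 6 gives P₁ = 0.169.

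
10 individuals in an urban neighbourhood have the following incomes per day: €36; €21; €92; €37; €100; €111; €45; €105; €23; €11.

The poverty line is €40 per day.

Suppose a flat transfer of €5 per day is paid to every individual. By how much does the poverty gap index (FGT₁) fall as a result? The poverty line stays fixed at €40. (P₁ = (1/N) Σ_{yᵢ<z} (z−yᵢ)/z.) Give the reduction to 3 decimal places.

0.055

Before: below the line — €11, €21, €23, €36, €37; poverty gap index (FGT₁) = 0.18000.
After the €5 transfer: below the line — €16, €26, €28; poverty gap index (FGT₁) = 0.12500.
Reduction = 0.18000 − 0.12500 = 0.055.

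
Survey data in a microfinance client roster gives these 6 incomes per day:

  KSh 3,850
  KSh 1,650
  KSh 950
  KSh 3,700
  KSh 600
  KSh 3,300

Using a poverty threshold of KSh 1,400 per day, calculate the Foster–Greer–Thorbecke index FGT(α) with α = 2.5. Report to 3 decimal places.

0.051

Poor units: KSh 600, KSh 950 (q = 2 of N = 6).
Normalized shortfalls: (1400−600)/1400 = 0.5714; (1400−950)/1400 = 0.3214.
Raised to α = 2.5: 0.24683; 0.05857.
Sum = 0.305409; FGT(2.5) = 0.305409 / 6 = 0.051.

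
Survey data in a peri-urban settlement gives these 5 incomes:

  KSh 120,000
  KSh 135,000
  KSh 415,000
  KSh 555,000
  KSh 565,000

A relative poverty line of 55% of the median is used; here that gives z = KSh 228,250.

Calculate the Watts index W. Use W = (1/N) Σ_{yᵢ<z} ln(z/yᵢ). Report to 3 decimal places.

Poor units: KSh 120,000, KSh 135,000 (q = 2 of N = 5).
Log shortfalls: ln(228250/120000) = 0.6429; ln(228250/135000) = 0.5252.
W = 1.168117 / 5 = 0.234.

0.234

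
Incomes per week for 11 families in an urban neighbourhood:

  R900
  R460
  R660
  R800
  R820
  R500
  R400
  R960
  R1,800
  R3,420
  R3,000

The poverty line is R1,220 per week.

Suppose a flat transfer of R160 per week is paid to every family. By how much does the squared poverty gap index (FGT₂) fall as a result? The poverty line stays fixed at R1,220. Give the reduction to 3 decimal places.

Before: below the line — R400, R460, R500, R660, R800, R820, R900, R960; squared poverty gap index (FGT₂) = 0.15810.
After the R160 transfer: below the line — R560, R620, R660, R820, R960, R980, R1,060, R1,120; squared poverty gap index (FGT₂) = 0.08734.
Reduction = 0.15810 − 0.08734 = 0.071.

0.071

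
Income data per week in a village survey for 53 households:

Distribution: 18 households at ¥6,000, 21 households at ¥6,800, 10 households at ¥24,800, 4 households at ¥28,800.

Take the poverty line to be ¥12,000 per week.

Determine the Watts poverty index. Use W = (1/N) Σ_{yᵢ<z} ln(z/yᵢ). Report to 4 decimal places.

0.4605

Incomes under z: 18×¥6,000, 21×¥6,800 (q = 39 of N = 53).
ln(z/y) terms: ln(12000/6000) = 0.6931 (×18); ln(12000/6800) = 0.5680 (×21).
W = 24.404314 / 53 = 0.4605.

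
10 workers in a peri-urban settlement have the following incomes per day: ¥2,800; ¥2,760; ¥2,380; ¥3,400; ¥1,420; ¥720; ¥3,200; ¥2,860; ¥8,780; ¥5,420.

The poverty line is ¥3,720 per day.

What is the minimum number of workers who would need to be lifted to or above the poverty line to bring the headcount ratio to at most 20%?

6

Currently q = 8 of N = 10 are below the line (H = 0.800).
A headcount ratio of at most 20% allows at most ⌊0.20 × 10⌋ = 2 poor workers.
So at least 8 − 2 = 6 must be lifted.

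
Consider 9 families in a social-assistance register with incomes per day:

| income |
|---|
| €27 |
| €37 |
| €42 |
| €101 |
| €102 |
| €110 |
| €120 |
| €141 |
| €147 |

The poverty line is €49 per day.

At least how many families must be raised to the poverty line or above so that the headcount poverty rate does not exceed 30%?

Currently q = 3 of N = 9 are below the line (H = 0.333).
A headcount ratio of at most 30% allows at most ⌊0.30 × 9⌋ = 2 poor families.
So at least 3 − 2 = 1 must be lifted.

1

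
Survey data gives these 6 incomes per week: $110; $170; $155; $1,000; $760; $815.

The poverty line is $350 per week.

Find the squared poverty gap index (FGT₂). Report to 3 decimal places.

0.174

Poor units: $110, $155, $170 (q = 3 of N = 6).
Shortfall ratios: (350−110)/350 = 0.6857; (350−155)/350 = 0.5571; (350−170)/350 = 0.5143.
Squared: 0.4702; 0.3104; 0.2645.
Sum = 1.045102; P₂ = 1.045102 / 6 = 0.174.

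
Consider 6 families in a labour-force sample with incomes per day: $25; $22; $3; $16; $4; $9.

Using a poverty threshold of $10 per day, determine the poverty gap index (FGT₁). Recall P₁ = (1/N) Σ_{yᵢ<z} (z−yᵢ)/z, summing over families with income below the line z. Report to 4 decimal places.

Below the line: $3, $4, $9 (q = 3 of N = 6).
Relative gaps: (10−3)/10 = 0.7000; (10−4)/10 = 0.6000; (10−9)/10 = 0.1000.
Sum of shortfalls = 1.400000; P₁ averages over all N: 1.400000 / 6 = 0.2333.

0.2333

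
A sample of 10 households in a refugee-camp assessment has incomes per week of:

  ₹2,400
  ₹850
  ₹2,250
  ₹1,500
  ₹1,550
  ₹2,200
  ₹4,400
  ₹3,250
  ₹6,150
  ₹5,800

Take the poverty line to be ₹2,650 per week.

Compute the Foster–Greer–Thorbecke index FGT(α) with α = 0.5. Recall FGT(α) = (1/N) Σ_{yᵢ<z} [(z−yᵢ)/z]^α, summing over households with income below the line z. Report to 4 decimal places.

Poor units: ₹850, ₹1,500, ₹1,550, ₹2,200, ₹2,250, ₹2,400 (q = 6 of N = 10).
Gap ratios (z−y)/z: (2650−850)/2650 = 0.6792; (2650−1500)/2650 = 0.4340; (2650−1550)/2650 = 0.4151; (2650−2200)/2650 = 0.1698; (2650−2250)/2650 = 0.1509; (2650−2400)/2650 = 0.0943.
Raised to α = 0.5: 0.82416; 0.65876; 0.64428; 0.41208; 0.38851; 0.30715.
Sum = 3.234943; FGT(0.5) = 3.234943 / 10 = 0.3235.

0.3235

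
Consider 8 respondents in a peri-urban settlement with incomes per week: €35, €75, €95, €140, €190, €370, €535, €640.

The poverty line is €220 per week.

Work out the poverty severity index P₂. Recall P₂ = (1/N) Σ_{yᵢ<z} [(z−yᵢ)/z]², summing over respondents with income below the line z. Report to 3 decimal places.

0.202

Below the line: €35, €75, €95, €140, €190 (q = 5 of N = 8).
Normalized shortfalls: (220−35)/220 = 0.8409; (220−75)/220 = 0.6591; (220−95)/220 = 0.5682; (220−140)/220 = 0.3636; (220−190)/220 = 0.1364.
Squared: 0.7071; 0.4344; 0.3228; 0.1322; 0.0186.
Sum = 1.615186; P₂ = 1.615186 / 8 = 0.202.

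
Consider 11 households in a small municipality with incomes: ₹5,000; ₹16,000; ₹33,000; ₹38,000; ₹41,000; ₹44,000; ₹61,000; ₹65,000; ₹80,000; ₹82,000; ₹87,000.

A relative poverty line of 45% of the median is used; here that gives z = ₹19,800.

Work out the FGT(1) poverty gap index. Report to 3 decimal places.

Incomes under z: ₹5,000, ₹16,000 (q = 2 of N = 11).
Relative gaps: (19800−5000)/19800 = 0.7475; (19800−16000)/19800 = 0.1919.
Σ = 0.939394. Dividing by the full population N = 11 gives P₁ = 0.085.

0.085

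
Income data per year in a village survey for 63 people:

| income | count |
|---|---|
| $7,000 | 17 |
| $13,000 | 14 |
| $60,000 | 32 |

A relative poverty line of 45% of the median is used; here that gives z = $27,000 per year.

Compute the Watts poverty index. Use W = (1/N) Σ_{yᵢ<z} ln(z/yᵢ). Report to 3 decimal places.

Poor units: 17×$7,000, 14×$13,000 (q = 31 of N = 63).
Log gaps: ln(27000/7000) = 1.3499 (×17); ln(27000/13000) = 0.7309 (×14).
W = 33.181179 / 63 = 0.527.

0.527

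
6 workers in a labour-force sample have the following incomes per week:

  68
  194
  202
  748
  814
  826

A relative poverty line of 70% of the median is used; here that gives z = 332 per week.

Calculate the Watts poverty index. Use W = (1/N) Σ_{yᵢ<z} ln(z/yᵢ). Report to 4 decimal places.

Below z: 68, 194, 202 (q = 3 of N = 6).
Log gaps: ln(332/68) = 1.5856; ln(332/194) = 0.5373; ln(332/202) = 0.4969.
W = 2.619771 / 6 = 0.4366.

0.4366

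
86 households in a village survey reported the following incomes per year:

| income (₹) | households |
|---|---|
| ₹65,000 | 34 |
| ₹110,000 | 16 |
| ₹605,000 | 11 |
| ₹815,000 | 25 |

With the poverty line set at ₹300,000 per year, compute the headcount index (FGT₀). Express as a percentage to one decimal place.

50 of the 86 households have income below ₹300,000.
H = 50/86 = 58.1%.

58.1%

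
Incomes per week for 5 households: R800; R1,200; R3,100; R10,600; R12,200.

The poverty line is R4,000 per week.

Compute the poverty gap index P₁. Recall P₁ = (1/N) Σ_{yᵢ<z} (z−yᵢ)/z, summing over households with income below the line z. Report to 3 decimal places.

Below the line: R800, R1,200, R3,100 (q = 3 of N = 5).
Normalized shortfalls: (4000−800)/4000 = 0.8000; (4000−1200)/4000 = 0.7000; (4000−3100)/4000 = 0.2250.
Sum of shortfalls = 1.725000; P₁ averages over all N: 1.725000 / 5 = 0.345.

0.345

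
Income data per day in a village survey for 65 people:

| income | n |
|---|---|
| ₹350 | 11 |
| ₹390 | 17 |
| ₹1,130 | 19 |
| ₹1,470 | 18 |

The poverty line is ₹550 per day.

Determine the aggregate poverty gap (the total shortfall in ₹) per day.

Poor units: 11×₹350, 17×₹390 (q = 28 of N = 65).
Individual gaps: 11×(550−350) = 2200; 17×(550−390) = 2720.
Aggregate gap = ₹4,920.

₹4,920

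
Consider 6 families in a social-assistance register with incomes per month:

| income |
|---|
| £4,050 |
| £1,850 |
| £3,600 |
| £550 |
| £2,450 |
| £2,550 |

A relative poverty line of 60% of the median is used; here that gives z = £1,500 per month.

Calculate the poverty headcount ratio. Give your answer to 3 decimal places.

1 of the 6 families have income below £1,500.
H = 1/6 = 0.167.

0.167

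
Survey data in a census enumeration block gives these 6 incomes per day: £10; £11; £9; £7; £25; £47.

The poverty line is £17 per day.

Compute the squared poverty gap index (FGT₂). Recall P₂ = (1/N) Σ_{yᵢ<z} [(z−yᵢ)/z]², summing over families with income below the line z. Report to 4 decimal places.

Poor units: £7, £9, £10, £11 (q = 4 of N = 6).
Relative gaps: (17−7)/17 = 0.5882; (17−9)/17 = 0.4706; (17−10)/17 = 0.4118; (17−11)/17 = 0.3529.
Squared: 0.3460; 0.2215; 0.1696; 0.1246.
Sum = 0.861592; P₂ = 0.861592 / 6 = 0.1436.

0.1436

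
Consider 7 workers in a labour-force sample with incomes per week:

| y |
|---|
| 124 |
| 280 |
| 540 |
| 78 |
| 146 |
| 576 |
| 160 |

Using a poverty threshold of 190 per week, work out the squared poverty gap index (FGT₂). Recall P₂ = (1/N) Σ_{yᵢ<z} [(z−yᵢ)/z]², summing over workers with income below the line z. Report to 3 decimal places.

Below the line: 78, 124, 146, 160 (q = 4 of N = 7).
Shortfall ratios: (190−78)/190 = 0.5895; (190−124)/190 = 0.3474; (190−146)/190 = 0.2316; (190−160)/190 = 0.1579.
Squared: 0.3475; 0.1207; 0.0536; 0.0249.
Sum = 0.546704; P₂ = 0.546704 / 7 = 0.078.

0.078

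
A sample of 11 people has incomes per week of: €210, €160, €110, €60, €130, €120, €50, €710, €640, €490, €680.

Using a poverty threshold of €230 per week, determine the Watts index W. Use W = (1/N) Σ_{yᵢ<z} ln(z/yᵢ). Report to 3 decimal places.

Incomes under z: €50, €60, €110, €120, €130, €160, €210 (q = 7 of N = 11).
Log gaps: ln(230/50) = 1.5261; ln(230/60) = 1.3437; ln(230/110) = 0.7376; ln(230/120) = 0.6506; ln(230/130) = 0.5705; ln(230/160) = 0.3629; ln(230/210) = 0.0910.
W = 5.282400 / 11 = 0.480.

0.480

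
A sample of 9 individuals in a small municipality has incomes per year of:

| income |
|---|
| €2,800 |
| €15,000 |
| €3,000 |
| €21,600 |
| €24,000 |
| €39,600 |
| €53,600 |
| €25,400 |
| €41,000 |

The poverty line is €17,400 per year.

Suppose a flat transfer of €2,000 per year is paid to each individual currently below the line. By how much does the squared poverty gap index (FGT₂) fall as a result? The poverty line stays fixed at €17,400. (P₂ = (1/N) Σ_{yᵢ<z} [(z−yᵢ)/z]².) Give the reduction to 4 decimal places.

0.0417

Before: below the line — €2,800, €3,000, €15,000; squared poverty gap index (FGT₂) = 0.156442.
After the €2,000 transfer: below the line — €4,800, €5,000, €17,000; squared poverty gap index (FGT₂) = 0.114752.
Reduction = 0.156442 − 0.114752 = 0.0417.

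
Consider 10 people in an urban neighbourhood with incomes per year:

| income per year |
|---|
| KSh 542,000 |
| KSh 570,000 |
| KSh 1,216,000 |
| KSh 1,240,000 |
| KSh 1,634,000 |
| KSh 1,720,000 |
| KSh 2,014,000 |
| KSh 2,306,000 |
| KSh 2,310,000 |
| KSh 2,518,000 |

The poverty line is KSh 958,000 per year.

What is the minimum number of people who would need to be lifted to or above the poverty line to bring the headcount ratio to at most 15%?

Currently q = 2 of N = 10 are below the line (H = 0.200).
A headcount ratio of at most 15% allows at most ⌊0.15 × 10⌋ = 1 poor people.
So at least 2 − 1 = 1 must be lifted.

1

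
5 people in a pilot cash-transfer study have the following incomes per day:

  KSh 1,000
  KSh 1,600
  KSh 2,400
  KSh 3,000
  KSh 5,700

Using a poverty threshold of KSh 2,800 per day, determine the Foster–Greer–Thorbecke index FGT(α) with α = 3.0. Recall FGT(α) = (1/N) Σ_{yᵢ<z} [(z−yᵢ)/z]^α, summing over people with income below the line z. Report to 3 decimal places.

Below z: KSh 1,000, KSh 1,600, KSh 2,400 (q = 3 of N = 5).
Gap ratios (z−y)/z: (2800−1000)/2800 = 0.6429; (2800−1600)/2800 = 0.4286; (2800−2400)/2800 = 0.1429.
Raised to α = 3.0: 0.26567; 0.07872; 0.00292.
Sum = 0.347303; FGT(3.0) = 0.347303 / 5 = 0.069.

0.069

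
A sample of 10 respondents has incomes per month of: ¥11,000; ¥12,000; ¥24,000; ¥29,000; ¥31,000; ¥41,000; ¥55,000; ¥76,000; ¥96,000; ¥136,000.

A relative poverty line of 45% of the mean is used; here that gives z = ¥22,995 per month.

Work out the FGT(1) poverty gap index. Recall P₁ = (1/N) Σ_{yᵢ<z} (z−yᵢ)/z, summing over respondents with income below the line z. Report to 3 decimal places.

Poor units: ¥11,000, ¥12,000 (q = 2 of N = 10).
Relative gaps: (22995−11000)/22995 = 0.5216; (22995−12000)/22995 = 0.4781.
Sum of shortfalls = 0.999783; P₁ averages over all N: 0.999783 / 10 = 0.100.

0.100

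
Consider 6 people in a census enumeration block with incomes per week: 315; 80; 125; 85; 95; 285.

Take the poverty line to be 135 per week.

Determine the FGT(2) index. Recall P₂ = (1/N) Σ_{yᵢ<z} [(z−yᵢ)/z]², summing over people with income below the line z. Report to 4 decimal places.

Below z: 80, 85, 95, 125 (q = 4 of N = 6).
Shortfall ratios: (135−80)/135 = 0.4074; (135−85)/135 = 0.3704; (135−95)/135 = 0.2963; (135−125)/135 = 0.0741.
Squared: 0.1660; 0.1372; 0.0878; 0.0055.
Sum = 0.396433; P₂ = 0.396433 / 6 = 0.0661.

0.0661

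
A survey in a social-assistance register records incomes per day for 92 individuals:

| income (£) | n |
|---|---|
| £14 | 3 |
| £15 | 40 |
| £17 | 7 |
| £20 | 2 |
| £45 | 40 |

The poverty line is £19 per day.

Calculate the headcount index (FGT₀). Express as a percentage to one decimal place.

50 of the 92 individuals have income below £19.
H = 50/92 = 54.3%.

54.3%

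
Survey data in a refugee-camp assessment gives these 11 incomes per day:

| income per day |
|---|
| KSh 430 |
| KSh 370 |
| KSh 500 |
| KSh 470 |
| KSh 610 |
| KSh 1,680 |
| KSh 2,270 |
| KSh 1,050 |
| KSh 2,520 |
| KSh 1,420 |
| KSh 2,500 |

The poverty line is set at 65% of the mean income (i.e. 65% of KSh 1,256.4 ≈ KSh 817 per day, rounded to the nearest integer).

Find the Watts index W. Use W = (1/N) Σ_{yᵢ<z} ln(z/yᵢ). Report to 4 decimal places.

Incomes under z: KSh 370, KSh 430, KSh 470, KSh 500, KSh 610 (q = 5 of N = 11).
Log gaps: ln(817/370) = 0.7921; ln(817/430) = 0.6419; ln(817/470) = 0.5529; ln(817/500) = 0.4910; ln(817/610) = 0.2922.
W = 2.770108 / 11 = 0.2518.

0.2518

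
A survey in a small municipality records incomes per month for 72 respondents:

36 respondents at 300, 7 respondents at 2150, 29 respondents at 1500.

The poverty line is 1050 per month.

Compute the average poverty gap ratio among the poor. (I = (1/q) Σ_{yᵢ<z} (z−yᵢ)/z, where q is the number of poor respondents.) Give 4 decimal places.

Incomes under z: 36×300 (q = 36 of N = 72).
Relative gaps: 0.7143 (×36); sum = 25.714286.
The income-gap ratio divides by q (the poor only): 25.714286 / 36 = 0.7143.

0.7143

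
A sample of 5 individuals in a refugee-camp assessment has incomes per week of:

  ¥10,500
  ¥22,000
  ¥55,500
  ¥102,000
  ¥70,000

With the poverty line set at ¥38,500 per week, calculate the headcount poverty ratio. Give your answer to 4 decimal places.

0.4000

2 of the 5 individuals have income below ¥38,500.
H = 2/5 = 0.4000.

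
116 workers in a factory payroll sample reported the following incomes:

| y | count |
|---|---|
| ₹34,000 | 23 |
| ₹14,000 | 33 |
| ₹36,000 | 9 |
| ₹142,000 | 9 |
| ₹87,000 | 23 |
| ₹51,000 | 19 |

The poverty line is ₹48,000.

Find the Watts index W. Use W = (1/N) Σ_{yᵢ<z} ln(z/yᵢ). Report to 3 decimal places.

0.441

Below z: 33×₹14,000, 23×₹34,000, 9×₹36,000 (q = 65 of N = 116).
Log gaps: ln(48000/14000) = 1.2321 (×33); ln(48000/34000) = 0.3448 (×23); ln(48000/36000) = 0.2877 (×9).
W = 51.181211 / 116 = 0.441.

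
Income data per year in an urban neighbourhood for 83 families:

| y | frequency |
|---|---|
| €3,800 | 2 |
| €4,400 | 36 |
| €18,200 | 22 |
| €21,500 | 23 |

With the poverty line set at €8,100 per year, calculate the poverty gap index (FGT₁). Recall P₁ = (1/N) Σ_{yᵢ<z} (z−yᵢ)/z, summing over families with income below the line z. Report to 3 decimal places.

Below the line: 2×€3,800, 36×€4,400 (q = 38 of N = 83).
Normalized shortfalls: (8100−3800)/8100 = 0.5309 (×2); (8100−4400)/8100 = 0.4568 (×36).
Sum of shortfalls = 17.506173; P₁ averages over all N: 17.506173 / 83 = 0.211.

0.211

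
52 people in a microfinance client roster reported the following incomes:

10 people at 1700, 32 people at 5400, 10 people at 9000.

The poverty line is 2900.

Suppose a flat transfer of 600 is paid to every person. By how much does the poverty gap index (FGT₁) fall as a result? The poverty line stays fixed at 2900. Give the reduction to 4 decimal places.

Before: below the line — 10×1700; poverty gap index (FGT₁) = 0.079576.
After the 600 transfer: below the line — 10×2300; poverty gap index (FGT₁) = 0.039788.
Reduction = 0.079576 − 0.039788 = 0.0398.

0.0398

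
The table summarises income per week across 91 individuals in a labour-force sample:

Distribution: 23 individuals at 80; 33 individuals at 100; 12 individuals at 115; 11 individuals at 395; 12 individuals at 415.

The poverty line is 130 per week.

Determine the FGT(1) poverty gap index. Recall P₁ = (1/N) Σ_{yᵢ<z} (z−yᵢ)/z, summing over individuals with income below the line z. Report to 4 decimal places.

0.1961

Incomes under z: 23×80, 33×100, 12×115 (q = 68 of N = 91).
Gap ratios (z−y)/z: (130−80)/130 = 0.3846 (×23); (130−100)/130 = 0.2308 (×33); (130−115)/130 = 0.1154 (×12).
Σ = 17.846154. Dividing by the full population N = 91 gives P₁ = 0.1961.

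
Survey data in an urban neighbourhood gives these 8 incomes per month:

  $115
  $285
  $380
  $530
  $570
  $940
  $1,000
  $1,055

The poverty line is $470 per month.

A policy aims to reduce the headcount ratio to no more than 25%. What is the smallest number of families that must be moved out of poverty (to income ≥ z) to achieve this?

1

3 of the 8 families are poor, so H = 3/8 = 0.375.
A headcount ratio of at most 25% allows at most ⌊0.25 × 8⌋ = 2 poor families.
So at least 3 − 2 = 1 must be lifted.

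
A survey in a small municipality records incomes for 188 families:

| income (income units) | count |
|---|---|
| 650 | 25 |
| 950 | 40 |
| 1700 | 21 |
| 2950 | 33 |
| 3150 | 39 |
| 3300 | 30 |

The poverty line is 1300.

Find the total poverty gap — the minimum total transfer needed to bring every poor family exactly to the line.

Below the line: 25×650, 40×950 (q = 65 of N = 188).
Individual gaps: 25×(1300−650) = 16250; 40×(1300−950) = 14000.
Aggregate gap = 30250.

30250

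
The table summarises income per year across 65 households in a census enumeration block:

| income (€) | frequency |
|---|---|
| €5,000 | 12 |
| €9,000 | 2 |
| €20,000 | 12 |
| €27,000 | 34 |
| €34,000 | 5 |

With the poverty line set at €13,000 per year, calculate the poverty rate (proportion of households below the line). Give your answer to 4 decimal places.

0.2154

14 of the 65 households have income below €13,000.
H = 14/65 = 0.2154.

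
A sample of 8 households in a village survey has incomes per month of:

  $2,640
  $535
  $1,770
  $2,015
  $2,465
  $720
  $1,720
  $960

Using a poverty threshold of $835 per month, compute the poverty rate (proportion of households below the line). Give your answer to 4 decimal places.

2 of the 8 households have income below $835.
H = 2/8 = 0.2500.

0.2500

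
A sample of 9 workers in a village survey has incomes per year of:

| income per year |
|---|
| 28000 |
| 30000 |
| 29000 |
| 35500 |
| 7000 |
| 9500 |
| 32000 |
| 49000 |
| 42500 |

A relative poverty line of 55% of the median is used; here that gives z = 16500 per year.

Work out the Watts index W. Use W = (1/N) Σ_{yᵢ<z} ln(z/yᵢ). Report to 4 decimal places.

Below z: 7000, 9500 (q = 2 of N = 9).
ln(z/y) terms: ln(16500/7000) = 0.8575; ln(16500/9500) = 0.5521.
W = 1.409519 / 9 = 0.1566.

0.1566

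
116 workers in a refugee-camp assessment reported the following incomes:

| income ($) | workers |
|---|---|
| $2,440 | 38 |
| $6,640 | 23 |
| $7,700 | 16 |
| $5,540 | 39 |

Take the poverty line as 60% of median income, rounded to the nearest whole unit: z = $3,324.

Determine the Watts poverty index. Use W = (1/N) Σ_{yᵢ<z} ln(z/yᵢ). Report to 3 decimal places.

0.101

Below z: 38×$2,440 (q = 38 of N = 116).
ln(z/y) terms: ln(3324/2440) = 0.3092 (×38).
W = 11.748492 / 116 = 0.101.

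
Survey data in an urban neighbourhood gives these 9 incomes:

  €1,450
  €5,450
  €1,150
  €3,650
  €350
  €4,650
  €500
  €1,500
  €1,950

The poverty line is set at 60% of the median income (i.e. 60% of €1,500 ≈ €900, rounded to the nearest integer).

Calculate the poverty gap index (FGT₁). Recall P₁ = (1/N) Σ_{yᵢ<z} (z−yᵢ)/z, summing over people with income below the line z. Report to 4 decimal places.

0.1173

Below z: €350, €500 (q = 2 of N = 9).
Relative gaps: (900−350)/900 = 0.6111; (900−500)/900 = 0.4444.
Σ = 1.055556. Dividing by the full population N = 9 gives P₁ = 0.1173.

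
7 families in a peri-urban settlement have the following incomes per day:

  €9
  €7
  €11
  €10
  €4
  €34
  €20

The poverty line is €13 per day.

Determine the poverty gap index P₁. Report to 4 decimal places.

0.2637

Below the line: €4, €7, €9, €10, €11 (q = 5 of N = 7).
Normalized shortfalls: (13−4)/13 = 0.6923; (13−7)/13 = 0.4615; (13−9)/13 = 0.3077; (13−10)/13 = 0.2308; (13−11)/13 = 0.1538.
Σ = 1.846154. Dividing by the full population N = 7 gives P₁ = 0.2637.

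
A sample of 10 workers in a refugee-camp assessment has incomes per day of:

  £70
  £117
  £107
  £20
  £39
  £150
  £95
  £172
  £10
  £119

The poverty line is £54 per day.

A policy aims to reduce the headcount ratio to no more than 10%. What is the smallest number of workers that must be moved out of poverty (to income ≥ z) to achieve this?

2

Currently q = 3 of N = 10 are below the line (H = 0.300).
A headcount ratio of at most 10% allows at most ⌊0.10 × 10⌋ = 1 poor workers.
So at least 3 − 1 = 2 must be lifted.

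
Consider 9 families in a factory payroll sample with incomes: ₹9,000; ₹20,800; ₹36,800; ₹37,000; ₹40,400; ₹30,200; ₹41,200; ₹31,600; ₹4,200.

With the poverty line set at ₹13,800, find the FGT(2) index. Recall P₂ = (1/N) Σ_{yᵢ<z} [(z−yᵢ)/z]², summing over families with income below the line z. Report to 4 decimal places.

0.0672

Below the line: ₹4,200, ₹9,000 (q = 2 of N = 9).
Normalized shortfalls: (13800−4200)/13800 = 0.6957; (13800−9000)/13800 = 0.3478.
Squared: 0.4839; 0.1210.
Sum = 0.604915; P₂ = 0.604915 / 9 = 0.0672.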